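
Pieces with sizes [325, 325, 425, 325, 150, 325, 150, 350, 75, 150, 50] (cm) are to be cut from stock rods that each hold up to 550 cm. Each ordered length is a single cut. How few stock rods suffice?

Total = 425 + 350 + 325 + 325 + 325 + 325 + 150 + 150 + 150 + 75 + 50 = 2650 cm.
Lower bound: ⌈2650/550⌉ = 5 stock rods.
Also, 6 pieces each exceed 275 cm, and no two of those can share a stock rod, so at least 6 stock rods are needed.
A packing using 6 stock rods:
  stock rod 1: 425 + 75 + 50 = 550
  stock rod 2: 350 + 150 = 500
  stock rod 3: 325 + 150 = 475
  stock rod 4: 325 + 150 = 475
  stock rod 5: 325 = 325
  stock rod 6: 325 = 325
This matches the lower bound, so 6 is optimal.

6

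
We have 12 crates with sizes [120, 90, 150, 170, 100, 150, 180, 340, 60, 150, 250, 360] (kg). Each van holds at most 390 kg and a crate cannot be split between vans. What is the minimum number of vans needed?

Total = 360 + 340 + 250 + 180 + 170 + 150 + 150 + 150 + 120 + 100 + 90 + 60 = 2120 kg.
Lower bound: ⌈2120/390⌉ = 6 vans.
A packing using 6 vans:
  van 1: 360 = 360
  van 2: 340 = 340
  van 3: 250 + 120 = 370
  van 4: 180 + 170 = 350
  van 5: 150 + 150 + 90 = 390
  van 6: 150 + 100 + 60 = 310
This matches the lower bound, so 6 is optimal.

6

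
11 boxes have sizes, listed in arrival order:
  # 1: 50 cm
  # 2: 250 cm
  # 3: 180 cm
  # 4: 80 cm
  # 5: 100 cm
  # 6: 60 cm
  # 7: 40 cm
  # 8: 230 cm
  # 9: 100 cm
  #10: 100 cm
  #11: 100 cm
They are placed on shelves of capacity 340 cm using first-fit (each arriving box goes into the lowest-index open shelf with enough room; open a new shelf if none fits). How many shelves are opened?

  50 → shelf 1 (new)  [load 50/340]
  250 → shelf 1  [load 300/340]
  180 → shelf 2 (new)  [load 180/340]
  80 → shelf 2  [load 260/340]
  100 → shelf 3 (new)  [load 100/340]
  60 → shelf 2  [load 320/340]
  40 → shelf 1  [load 340/340]
  230 → shelf 3  [load 330/340]
  100 → shelf 4 (new)  [load 100/340]
  100 → shelf 4  [load 200/340]
  100 → shelf 4  [load 300/340]
4 shelves opened.

4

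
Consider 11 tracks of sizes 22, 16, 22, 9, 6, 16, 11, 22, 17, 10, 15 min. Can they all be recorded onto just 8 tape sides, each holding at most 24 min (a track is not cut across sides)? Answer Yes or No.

A valid assignment using 8 tape sides:
  side 1: 22 = 22
  side 2: 22 = 22
  side 3: 22 = 22
  side 4: 17 + 6 = 23
  side 5: 16 = 16
  side 6: 16 = 16
  side 7: 15 + 9 = 24
  side 8: 11 + 10 = 21
Every load is within 24 min, so 8 tape sides suffice.

Yes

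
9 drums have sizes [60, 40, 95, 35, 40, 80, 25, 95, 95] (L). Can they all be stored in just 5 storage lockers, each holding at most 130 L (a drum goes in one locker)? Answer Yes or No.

Yes

A valid assignment using 5 storage lockers:
  locker 1: 95 + 35 = 130
  locker 2: 95 + 25 = 120
  locker 3: 95 = 95
  locker 4: 80 + 40 = 120
  locker 5: 60 + 40 = 100
Every load is within 130 L, so 5 storage lockers suffice.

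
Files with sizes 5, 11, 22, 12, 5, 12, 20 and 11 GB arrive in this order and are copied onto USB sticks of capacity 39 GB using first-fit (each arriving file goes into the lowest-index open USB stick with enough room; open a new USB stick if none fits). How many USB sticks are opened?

  5 → USB stick 1 (new)  [load 5/39]
  11 → USB stick 1  [load 16/39]
  22 → USB stick 1  [load 38/39]
  12 → USB stick 2 (new)  [load 12/39]
  5 → USB stick 2  [load 17/39]
  12 → USB stick 2  [load 29/39]
  20 → USB stick 3 (new)  [load 20/39]
  11 → USB stick 3  [load 31/39]
3 USB sticks opened.

3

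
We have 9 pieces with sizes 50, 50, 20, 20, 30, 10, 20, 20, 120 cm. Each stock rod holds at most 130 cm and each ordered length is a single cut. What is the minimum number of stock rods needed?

Total = 120 + 50 + 50 + 30 + 20 + 20 + 20 + 20 + 10 = 340 cm.
Lower bound: ⌈340/130⌉ = 3 stock rods.
A packing using 3 stock rods:
  stock rod 1: 120 + 10 = 130
  stock rod 2: 50 + 50 + 30 = 130
  stock rod 3: 20 + 20 + 20 + 20 = 80
This matches the lower bound, so 3 is optimal.

3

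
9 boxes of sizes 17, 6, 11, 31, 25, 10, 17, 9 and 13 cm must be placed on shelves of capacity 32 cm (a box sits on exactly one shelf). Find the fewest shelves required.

Total = 31 + 25 + 17 + 17 + 13 + 11 + 10 + 9 + 6 = 139 cm.
Lower bound: ⌈139/32⌉ = 5 shelves.
A packing using 5 shelves:
  shelf 1: 31 = 31
  shelf 2: 25 + 6 = 31
  shelf 3: 17 + 13 = 30
  shelf 4: 17 + 11 = 28
  shelf 5: 10 + 9 = 19
This matches the lower bound, so 5 is optimal.

5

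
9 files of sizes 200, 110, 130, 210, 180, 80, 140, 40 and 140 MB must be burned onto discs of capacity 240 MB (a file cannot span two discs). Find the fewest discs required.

6

Total = 210 + 200 + 180 + 140 + 140 + 130 + 110 + 80 + 40 = 1230 MB.
Lower bound: ⌈1230/240⌉ = 6 discs.
A packing using 6 discs:
  disc 1: 210 = 210
  disc 2: 200 + 40 = 240
  disc 3: 180 = 180
  disc 4: 140 + 80 = 220
  disc 5: 140 = 140
  disc 6: 130 + 110 = 240
This matches the lower bound, so 6 is optimal.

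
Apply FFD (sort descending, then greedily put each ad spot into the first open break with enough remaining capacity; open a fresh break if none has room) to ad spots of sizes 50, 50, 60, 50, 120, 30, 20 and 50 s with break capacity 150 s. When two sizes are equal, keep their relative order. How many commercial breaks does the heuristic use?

3

Sorted descending: 120, 60, 50, 50, 50, 50, 30, 20.
  120 → break 1 (new)  [load 120/150]
  60 → break 2 (new)  [load 60/150]
  50 → break 2  [load 110/150]
  50 → break 3 (new)  [load 50/150]
  50 → break 3  [load 100/150]
  50 → break 3  [load 150/150]
  30 → break 1  [load 150/150]
  20 → break 2  [load 130/150]
3 commercial breaks opened.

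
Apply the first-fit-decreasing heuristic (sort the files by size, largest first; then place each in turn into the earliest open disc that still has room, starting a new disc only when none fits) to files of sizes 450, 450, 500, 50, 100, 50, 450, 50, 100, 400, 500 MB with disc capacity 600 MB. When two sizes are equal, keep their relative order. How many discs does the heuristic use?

6

Sorted descending: 500, 500, 450, 450, 450, 400, 100, 100, 50, 50, 50.
  500 → disc 1 (new)  [load 500/600]
  500 → disc 2 (new)  [load 500/600]
  450 → disc 3 (new)  [load 450/600]
  450 → disc 4 (new)  [load 450/600]
  450 → disc 5 (new)  [load 450/600]
  400 → disc 6 (new)  [load 400/600]
  100 → disc 1  [load 600/600]
  100 → disc 2  [load 600/600]
  50 → disc 3  [load 500/600]
  50 → disc 3  [load 550/600]
  50 → disc 3  [load 600/600]
6 discs opened.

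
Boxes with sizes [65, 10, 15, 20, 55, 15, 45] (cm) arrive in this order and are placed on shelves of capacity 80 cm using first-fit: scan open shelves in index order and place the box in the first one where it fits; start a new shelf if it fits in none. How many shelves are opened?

4

  65 → shelf 1 (new)  [load 65/80]
  10 → shelf 1  [load 75/80]
  15 → shelf 2 (new)  [load 15/80]
  20 → shelf 2  [load 35/80]
  55 → shelf 3 (new)  [load 55/80]
  15 → shelf 2  [load 50/80]
  45 → shelf 4 (new)  [load 45/80]
4 shelves opened.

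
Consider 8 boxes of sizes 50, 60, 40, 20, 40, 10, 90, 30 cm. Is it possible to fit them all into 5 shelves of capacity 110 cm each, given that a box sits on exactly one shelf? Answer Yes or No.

A valid assignment using 4 shelves:
  shelf 1: 90 + 20 = 110
  shelf 2: 60 + 50 = 110
  shelf 3: 40 + 40 + 30 = 110
  shelf 4: 10 = 10
That uses only 4 ≤ 5, so 5 shelves are enough.

Yes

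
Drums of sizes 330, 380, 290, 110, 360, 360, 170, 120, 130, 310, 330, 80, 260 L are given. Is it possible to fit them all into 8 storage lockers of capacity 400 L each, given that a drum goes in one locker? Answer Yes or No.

Total = 3230 L; ⌈3230/400⌉ = 9.
At least 9 storage lockers are required, but only 8 are allowed.

No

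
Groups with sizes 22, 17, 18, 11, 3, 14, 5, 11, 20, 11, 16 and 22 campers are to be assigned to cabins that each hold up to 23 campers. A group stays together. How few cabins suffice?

9

Total = 22 + 22 + 20 + 18 + 17 + 16 + 14 + 11 + 11 + 11 + 5 + 3 = 170 campers.
Lower bound: ⌈170/23⌉ = 8 cabins.
A packing using 9 cabins:
  cabin 1: 22 = 22
  cabin 2: 22 = 22
  cabin 3: 20 + 3 = 23
  cabin 4: 18 + 5 = 23
  cabin 5: 17 = 17
  cabin 6: 16 = 16
  cabin 7: 14 = 14
  cabin 8: 11 + 11 = 22
  cabin 9: 11 = 11
No arrangement into 8 cabins stays within capacity, so 9 is optimal.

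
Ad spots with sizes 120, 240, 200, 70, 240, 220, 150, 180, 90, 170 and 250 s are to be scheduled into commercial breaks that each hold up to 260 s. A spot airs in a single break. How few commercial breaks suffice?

Total = 250 + 240 + 240 + 220 + 200 + 180 + 170 + 150 + 120 + 90 + 70 = 1930 s.
Lower bound: ⌈1930/260⌉ = 8 commercial breaks.
A packing using 9 commercial breaks:
  break 1: 250 = 250
  break 2: 240 = 240
  break 3: 240 = 240
  break 4: 220 = 220
  break 5: 200 = 200
  break 6: 180 + 70 = 250
  break 7: 170 + 90 = 260
  break 8: 150 = 150
  break 9: 120 = 120
No arrangement into 8 commercial breaks stays within capacity, so 9 is optimal.

9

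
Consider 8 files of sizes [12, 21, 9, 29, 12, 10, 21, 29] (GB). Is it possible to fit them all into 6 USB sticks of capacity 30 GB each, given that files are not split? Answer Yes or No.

A valid assignment using 6 USB sticks:
  USB stick 1: 29 = 29
  USB stick 2: 29 = 29
  USB stick 3: 21 + 9 = 30
  USB stick 4: 21 = 21
  USB stick 5: 12 + 12 = 24
  USB stick 6: 10 = 10
Every load is within 30 GB, so 6 USB sticks suffice.

Yes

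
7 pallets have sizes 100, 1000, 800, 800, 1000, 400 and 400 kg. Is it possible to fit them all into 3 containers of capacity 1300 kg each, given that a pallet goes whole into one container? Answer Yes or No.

No

Total = 4500 kg; ⌈4500/1300⌉ = 4.
At least 4 containers are required, but only 3 are allowed.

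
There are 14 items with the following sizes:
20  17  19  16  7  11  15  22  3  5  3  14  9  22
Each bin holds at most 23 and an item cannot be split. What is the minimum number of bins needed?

9

Total = 22 + 22 + 20 + 19 + 17 + 16 + 15 + 14 + 11 + 9 + 7 + 5 + 3 + 3 = 183.
Lower bound: ⌈183/23⌉ = 8 bins.
A packing using 9 bins:
  bin 1: 22 = 22
  bin 2: 22 = 22
  bin 3: 20 + 3 = 23
  bin 4: 19 + 3 = 22
  bin 5: 17 + 5 = 22
  bin 6: 16 + 7 = 23
  bin 7: 15 = 15
  bin 8: 14 + 9 = 23
  bin 9: 11 = 11
No arrangement into 8 bins stays within capacity, so 9 is optimal.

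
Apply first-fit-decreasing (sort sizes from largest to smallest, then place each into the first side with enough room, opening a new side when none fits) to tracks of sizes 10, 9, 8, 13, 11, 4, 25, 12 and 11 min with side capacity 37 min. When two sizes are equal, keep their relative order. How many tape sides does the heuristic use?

Sorted descending: 25, 13, 12, 11, 11, 10, 9, 8, 4.
  25 → side 1 (new)  [load 25/37]
  13 → side 2 (new)  [load 13/37]
  12 → side 1  [load 37/37]
  11 → side 2  [load 24/37]
  11 → side 2  [load 35/37]
  10 → side 3 (new)  [load 10/37]
  9 → side 3  [load 19/37]
  8 → side 3  [load 27/37]
  4 → side 3  [load 31/37]
3 tape sides opened.

3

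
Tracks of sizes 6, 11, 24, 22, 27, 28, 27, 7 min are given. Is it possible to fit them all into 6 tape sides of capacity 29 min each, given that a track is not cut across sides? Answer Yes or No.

Yes

A valid assignment using 6 tape sides:
  side 1: 28 = 28
  side 2: 27 = 27
  side 3: 27 = 27
  side 4: 24 = 24
  side 5: 22 + 7 = 29
  side 6: 11 + 6 = 17
Every load is within 29 min, so 6 tape sides suffice.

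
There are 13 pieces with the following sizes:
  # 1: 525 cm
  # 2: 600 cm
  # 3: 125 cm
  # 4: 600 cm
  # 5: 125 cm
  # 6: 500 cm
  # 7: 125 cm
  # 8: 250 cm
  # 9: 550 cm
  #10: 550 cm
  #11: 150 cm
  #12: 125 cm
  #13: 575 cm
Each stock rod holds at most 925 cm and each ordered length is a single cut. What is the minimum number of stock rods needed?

Total = 600 + 600 + 575 + 550 + 550 + 525 + 500 + 250 + 150 + 125 + 125 + 125 + 125 = 4800 cm.
Lower bound: ⌈4800/925⌉ = 6 stock rods.
Also, 7 pieces each exceed 925/2 cm, and no two of those can share a stock rod, so at least 7 stock rods are needed.
A packing using 7 stock rods:
  stock rod 1: 600 + 250 = 850
  stock rod 2: 600 + 150 + 125 = 875
  stock rod 3: 575 + 125 + 125 = 825
  stock rod 4: 550 + 125 = 675
  stock rod 5: 550 = 550
  stock rod 6: 525 = 525
  stock rod 7: 500 = 500
This matches the lower bound, so 7 is optimal.

7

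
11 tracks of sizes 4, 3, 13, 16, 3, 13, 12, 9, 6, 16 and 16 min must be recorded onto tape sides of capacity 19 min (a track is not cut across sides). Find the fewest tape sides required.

Total = 16 + 16 + 16 + 13 + 13 + 12 + 9 + 6 + 4 + 3 + 3 = 111 min.
Lower bound: ⌈111/19⌉ = 6 tape sides.
A packing using 7 tape sides:
  side 1: 16 + 3 = 19
  side 2: 16 + 3 = 19
  side 3: 16 = 16
  side 4: 13 + 6 = 19
  side 5: 13 + 4 = 17
  side 6: 12 = 12
  side 7: 9 = 9
No arrangement into 6 tape sides stays within capacity, so 7 is optimal.

7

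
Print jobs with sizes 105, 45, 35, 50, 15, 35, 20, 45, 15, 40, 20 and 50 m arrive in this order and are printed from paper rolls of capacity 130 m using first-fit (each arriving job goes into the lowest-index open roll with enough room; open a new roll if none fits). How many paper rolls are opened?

  105 → roll 1 (new)  [load 105/130]
  45 → roll 2 (new)  [load 45/130]
  35 → roll 2  [load 80/130]
  50 → roll 2  [load 130/130]
  15 → roll 1  [load 120/130]
  35 → roll 3 (new)  [load 35/130]
  20 → roll 3  [load 55/130]
  45 → roll 3  [load 100/130]
  15 → roll 3  [load 115/130]
  40 → roll 4 (new)  [load 40/130]
  20 → roll 4  [load 60/130]
  50 → roll 4  [load 110/130]
4 paper rolls opened.

4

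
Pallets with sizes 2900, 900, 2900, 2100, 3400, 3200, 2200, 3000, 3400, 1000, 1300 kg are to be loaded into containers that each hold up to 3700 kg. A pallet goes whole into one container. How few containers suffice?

Total = 3400 + 3400 + 3200 + 3000 + 2900 + 2900 + 2200 + 2100 + 1300 + 1000 + 900 = 26300 kg.
Lower bound: ⌈26300/3700⌉ = 8 containers.
A packing using 9 containers:
  container 1: 3400 = 3400
  container 2: 3400 = 3400
  container 3: 3200 = 3200
  container 4: 3000 = 3000
  container 5: 2900 = 2900
  container 6: 2900 = 2900
  container 7: 2200 + 1300 = 3500
  container 8: 2100 + 1000 = 3100
  container 9: 900 = 900
No arrangement into 8 containers stays within capacity, so 9 is optimal.

9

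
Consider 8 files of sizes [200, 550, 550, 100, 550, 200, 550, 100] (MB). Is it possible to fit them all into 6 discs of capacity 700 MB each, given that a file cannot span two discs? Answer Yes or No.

Yes

A valid assignment using 5 discs:
  disc 1: 550 + 100 = 650
  disc 2: 550 + 100 = 650
  disc 3: 550 = 550
  disc 4: 550 = 550
  disc 5: 200 + 200 = 400
That uses only 5 ≤ 6, so 6 discs are enough.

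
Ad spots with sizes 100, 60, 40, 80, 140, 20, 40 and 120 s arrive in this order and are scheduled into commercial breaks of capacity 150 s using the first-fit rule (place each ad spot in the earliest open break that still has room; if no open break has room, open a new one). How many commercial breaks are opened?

  100 → break 1 (new)  [load 100/150]
  60 → break 2 (new)  [load 60/150]
  40 → break 1  [load 140/150]
  80 → break 2  [load 140/150]
  140 → break 3 (new)  [load 140/150]
  20 → break 4 (new)  [load 20/150]
  40 → break 4  [load 60/150]
  120 → break 5 (new)  [load 120/150]
5 commercial breaks opened.

5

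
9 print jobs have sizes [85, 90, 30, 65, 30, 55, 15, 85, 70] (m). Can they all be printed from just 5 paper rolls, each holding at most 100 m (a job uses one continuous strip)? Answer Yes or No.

No

Total = 525 m; ⌈525/100⌉ = 6.
At least 6 paper rolls are required, but only 5 are allowed.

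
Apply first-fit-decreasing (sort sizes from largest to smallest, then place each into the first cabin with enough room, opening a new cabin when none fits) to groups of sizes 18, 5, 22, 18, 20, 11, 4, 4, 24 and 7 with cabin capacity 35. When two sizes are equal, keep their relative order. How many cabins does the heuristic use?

5

Sorted descending: 24, 22, 20, 18, 18, 11, 7, 5, 4, 4.
  24 → cabin 1 (new)  [load 24/35]
  22 → cabin 2 (new)  [load 22/35]
  20 → cabin 3 (new)  [load 20/35]
  18 → cabin 4 (new)  [load 18/35]
  18 → cabin 5 (new)  [load 18/35]
  11 → cabin 1  [load 35/35]
  7 → cabin 2  [load 29/35]
  5 → cabin 2  [load 34/35]
  4 → cabin 3  [load 24/35]
  4 → cabin 3  [load 28/35]
5 cabins opened.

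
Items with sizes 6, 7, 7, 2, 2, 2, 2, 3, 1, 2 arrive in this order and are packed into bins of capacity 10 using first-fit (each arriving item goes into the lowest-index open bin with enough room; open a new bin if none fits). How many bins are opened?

  6 → bin 1 (new)  [load 6/10]
  7 → bin 2 (new)  [load 7/10]
  7 → bin 3 (new)  [load 7/10]
  2 → bin 1  [load 8/10]
  2 → bin 1  [load 10/10]
  2 → bin 2  [load 9/10]
  2 → bin 3  [load 9/10]
  3 → bin 4 (new)  [load 3/10]
  1 → bin 2  [load 10/10]
  2 → bin 4  [load 5/10]
4 bins opened.

4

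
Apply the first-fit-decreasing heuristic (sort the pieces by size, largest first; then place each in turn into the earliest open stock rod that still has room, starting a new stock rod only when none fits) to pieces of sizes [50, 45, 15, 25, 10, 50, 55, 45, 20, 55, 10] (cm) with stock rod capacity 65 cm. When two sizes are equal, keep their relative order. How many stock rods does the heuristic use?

7

Sorted descending: 55, 55, 50, 50, 45, 45, 25, 20, 15, 10, 10.
  55 → stock rod 1 (new)  [load 55/65]
  55 → stock rod 2 (new)  [load 55/65]
  50 → stock rod 3 (new)  [load 50/65]
  50 → stock rod 4 (new)  [load 50/65]
  45 → stock rod 5 (new)  [load 45/65]
  45 → stock rod 6 (new)  [load 45/65]
  25 → stock rod 7 (new)  [load 25/65]
  20 → stock rod 5  [load 65/65]
  15 → stock rod 3  [load 65/65]
  10 → stock rod 1  [load 65/65]
  10 → stock rod 2  [load 65/65]
7 stock rods opened.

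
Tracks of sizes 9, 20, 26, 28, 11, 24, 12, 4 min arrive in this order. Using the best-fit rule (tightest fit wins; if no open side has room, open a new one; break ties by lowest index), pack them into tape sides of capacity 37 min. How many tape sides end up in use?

  9 → side 1 (new)  [load 9/37]
  20 → side 1  [load 29/37]
  26 → side 2 (new)  [load 26/37]
  28 → side 3 (new)  [load 28/37]
  11 → side 2  [load 37/37]
  24 → side 4 (new)  [load 24/37]
  12 → side 4  [load 36/37]
  4 → side 1  [load 33/37]
4 tape sides opened.

4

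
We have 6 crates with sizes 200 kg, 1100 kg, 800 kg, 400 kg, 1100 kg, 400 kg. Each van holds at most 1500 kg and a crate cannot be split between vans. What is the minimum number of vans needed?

3

Total = 1100 + 1100 + 800 + 400 + 400 + 200 = 4000 kg.
Lower bound: ⌈4000/1500⌉ = 3 vans.
A packing using 3 vans:
  van 1: 1100 + 400 = 1500
  van 2: 1100 + 400 = 1500
  van 3: 800 + 200 = 1000
This matches the lower bound, so 3 is optimal.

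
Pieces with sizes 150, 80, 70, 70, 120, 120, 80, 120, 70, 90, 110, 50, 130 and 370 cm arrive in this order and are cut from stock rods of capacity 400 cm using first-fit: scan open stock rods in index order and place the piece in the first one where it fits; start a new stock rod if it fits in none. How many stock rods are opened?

  150 → stock rod 1 (new)  [load 150/400]
  80 → stock rod 1  [load 230/400]
  70 → stock rod 1  [load 300/400]
  70 → stock rod 1  [load 370/400]
  120 → stock rod 2 (new)  [load 120/400]
  120 → stock rod 2  [load 240/400]
  80 → stock rod 2  [load 320/400]
  120 → stock rod 3 (new)  [load 120/400]
  70 → stock rod 2  [load 390/400]
  90 → stock rod 3  [load 210/400]
  110 → stock rod 3  [load 320/400]
  50 → stock rod 3  [load 370/400]
  130 → stock rod 4 (new)  [load 130/400]
  370 → stock rod 5 (new)  [load 370/400]
5 stock rods opened.

5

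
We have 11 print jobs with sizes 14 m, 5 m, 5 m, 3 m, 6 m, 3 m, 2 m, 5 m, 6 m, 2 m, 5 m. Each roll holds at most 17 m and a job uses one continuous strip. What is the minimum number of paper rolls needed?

Total = 14 + 6 + 6 + 5 + 5 + 5 + 5 + 3 + 3 + 2 + 2 = 56 m.
Lower bound: ⌈56/17⌉ = 4 paper rolls.
A packing using 4 paper rolls:
  roll 1: 14 + 3 = 17
  roll 2: 6 + 6 + 5 = 17
  roll 3: 5 + 5 + 5 + 2 = 17
  roll 4: 3 + 2 = 5
This matches the lower bound, so 4 is optimal.

4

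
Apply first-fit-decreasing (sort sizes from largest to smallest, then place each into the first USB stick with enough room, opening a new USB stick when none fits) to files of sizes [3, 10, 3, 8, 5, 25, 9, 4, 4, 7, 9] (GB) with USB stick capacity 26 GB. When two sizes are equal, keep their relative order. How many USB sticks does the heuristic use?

4

Sorted descending: 25, 10, 9, 9, 8, 7, 5, 4, 4, 3, 3.
  25 → USB stick 1 (new)  [load 25/26]
  10 → USB stick 2 (new)  [load 10/26]
  9 → USB stick 2  [load 19/26]
  9 → USB stick 3 (new)  [load 9/26]
  8 → USB stick 3  [load 17/26]
  7 → USB stick 2  [load 26/26]
  5 → USB stick 3  [load 22/26]
  4 → USB stick 3  [load 26/26]
  4 → USB stick 4 (new)  [load 4/26]
  3 → USB stick 4  [load 7/26]
  3 → USB stick 4  [load 10/26]
4 USB sticks opened.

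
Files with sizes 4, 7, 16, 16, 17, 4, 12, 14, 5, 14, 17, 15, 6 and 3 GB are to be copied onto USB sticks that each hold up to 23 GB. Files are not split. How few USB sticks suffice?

Total = 17 + 17 + 16 + 16 + 15 + 14 + 14 + 12 + 7 + 6 + 5 + 4 + 4 + 3 = 150 GB.
Lower bound: ⌈150/23⌉ = 7 USB sticks.
Also, 8 files each exceed 23/2 GB, and no two of those can share a USB stick, so at least 8 USB sticks are needed.
A packing using 8 USB sticks:
  USB stick 1: 17 + 6 = 23
  USB stick 2: 17 + 5 = 22
  USB stick 3: 16 + 7 = 23
  USB stick 4: 16 + 4 + 3 = 23
  USB stick 5: 15 + 4 = 19
  USB stick 6: 14 = 14
  USB stick 7: 14 = 14
  USB stick 8: 12 = 12
This matches the lower bound, so 8 is optimal.

8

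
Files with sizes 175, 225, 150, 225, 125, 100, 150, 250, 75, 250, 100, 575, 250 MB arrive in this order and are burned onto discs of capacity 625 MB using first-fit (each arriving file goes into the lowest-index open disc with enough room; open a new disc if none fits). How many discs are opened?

5

  175 → disc 1 (new)  [load 175/625]
  225 → disc 1  [load 400/625]
  150 → disc 1  [load 550/625]
  225 → disc 2 (new)  [load 225/625]
  125 → disc 2  [load 350/625]
  100 → disc 2  [load 450/625]
  150 → disc 2  [load 600/625]
  250 → disc 3 (new)  [load 250/625]
  75 → disc 1  [load 625/625]
  250 → disc 3  [load 500/625]
  100 → disc 3  [load 600/625]
  575 → disc 4 (new)  [load 575/625]
  250 → disc 5 (new)  [load 250/625]
5 discs opened.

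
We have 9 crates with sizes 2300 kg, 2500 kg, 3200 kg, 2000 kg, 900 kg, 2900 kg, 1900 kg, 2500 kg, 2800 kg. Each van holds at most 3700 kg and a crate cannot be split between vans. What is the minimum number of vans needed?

Total = 3200 + 2900 + 2800 + 2500 + 2500 + 2300 + 2000 + 1900 + 900 = 21000 kg.
Lower bound: ⌈21000/3700⌉ = 6 vans.
Also, 8 crates each exceed 1850 kg, and no two of those can share a van, so at least 8 vans are needed.
A packing using 8 vans:
  van 1: 3200 = 3200
  van 2: 2900 = 2900
  van 3: 2800 + 900 = 3700
  van 4: 2500 = 2500
  van 5: 2500 = 2500
  van 6: 2300 = 2300
  van 7: 2000 = 2000
  van 8: 1900 = 1900
This matches the lower bound, so 8 is optimal.

8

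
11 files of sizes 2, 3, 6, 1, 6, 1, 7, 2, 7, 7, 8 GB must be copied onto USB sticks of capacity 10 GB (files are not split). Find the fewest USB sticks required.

6

Total = 8 + 7 + 7 + 7 + 6 + 6 + 3 + 2 + 2 + 1 + 1 = 50 GB.
Lower bound: ⌈50/10⌉ = 5 USB sticks.
Also, 6 files each exceed 5 GB, and no two of those can share a USB stick, so at least 6 USB sticks are needed.
A packing using 6 USB sticks:
  USB stick 1: 8 + 2 = 10
  USB stick 2: 7 + 3 = 10
  USB stick 3: 7 + 2 + 1 = 10
  USB stick 4: 7 + 1 = 8
  USB stick 5: 6 = 6
  USB stick 6: 6 = 6
This matches the lower bound, so 6 is optimal.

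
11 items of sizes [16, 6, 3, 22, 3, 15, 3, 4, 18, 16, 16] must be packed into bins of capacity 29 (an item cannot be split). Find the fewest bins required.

6

Total = 22 + 18 + 16 + 16 + 16 + 15 + 6 + 4 + 3 + 3 + 3 = 122.
Lower bound: ⌈122/29⌉ = 5 bins.
Also, 6 items each exceed 29/2, and no two of those can share a bin, so at least 6 bins are needed.
A packing using 6 bins:
  bin 1: 22 + 6 = 28
  bin 2: 18 + 4 + 3 + 3 = 28
  bin 3: 16 + 3 = 19
  bin 4: 16 = 16
  bin 5: 16 = 16
  bin 6: 15 = 15
This matches the lower bound, so 6 is optimal.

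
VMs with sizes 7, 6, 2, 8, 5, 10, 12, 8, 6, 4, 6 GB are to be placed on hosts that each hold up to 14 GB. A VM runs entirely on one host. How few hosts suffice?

Total = 12 + 10 + 8 + 8 + 7 + 6 + 6 + 6 + 5 + 4 + 2 = 74 GB.
Lower bound: ⌈74/14⌉ = 6 hosts.
A packing using 6 hosts:
  host 1: 12 + 2 = 14
  host 2: 10 + 4 = 14
  host 3: 8 + 6 = 14
  host 4: 8 + 6 = 14
  host 5: 7 + 6 = 13
  host 6: 5 = 5
This matches the lower bound, so 6 is optimal.

6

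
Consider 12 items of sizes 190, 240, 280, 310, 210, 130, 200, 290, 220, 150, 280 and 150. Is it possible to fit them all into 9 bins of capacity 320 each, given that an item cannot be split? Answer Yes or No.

No

Total = 2650; ⌈2650/320⌉ = 9.
The bound of 9 does not rule out 9, but exhaustive search shows no assignment into 9 bins of capacity 320 exists — the minimum is 10.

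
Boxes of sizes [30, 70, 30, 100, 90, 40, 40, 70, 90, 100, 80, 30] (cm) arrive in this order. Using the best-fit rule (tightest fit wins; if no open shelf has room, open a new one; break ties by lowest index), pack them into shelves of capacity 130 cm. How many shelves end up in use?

7

  30 → shelf 1 (new)  [load 30/130]
  70 → shelf 1  [load 100/130]
  30 → shelf 1  [load 130/130]
  100 → shelf 2 (new)  [load 100/130]
  90 → shelf 3 (new)  [load 90/130]
  40 → shelf 3  [load 130/130]
  40 → shelf 4 (new)  [load 40/130]
  70 → shelf 4  [load 110/130]
  90 → shelf 5 (new)  [load 90/130]
  100 → shelf 6 (new)  [load 100/130]
  80 → shelf 7 (new)  [load 80/130]
  30 → shelf 2  [load 130/130]
7 shelves opened.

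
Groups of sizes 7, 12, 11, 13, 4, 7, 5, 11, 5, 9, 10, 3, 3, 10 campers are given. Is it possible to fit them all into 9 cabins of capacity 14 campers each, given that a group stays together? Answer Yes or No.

A valid assignment using 9 cabins:
  cabin 1: 13 = 13
  cabin 2: 12 = 12
  cabin 3: 11 + 3 = 14
  cabin 4: 11 + 3 = 14
  cabin 5: 10 + 4 = 14
  cabin 6: 10 = 10
  cabin 7: 9 + 5 = 14
  cabin 8: 7 + 7 = 14
  cabin 9: 5 = 5
Every load is within 14 campers, so 9 cabins suffice.

Yes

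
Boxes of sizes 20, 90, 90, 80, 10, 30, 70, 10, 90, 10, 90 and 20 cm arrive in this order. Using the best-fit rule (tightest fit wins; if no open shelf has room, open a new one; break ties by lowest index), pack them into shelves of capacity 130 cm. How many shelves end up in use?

  20 → shelf 1 (new)  [load 20/130]
  90 → shelf 1  [load 110/130]
  90 → shelf 2 (new)  [load 90/130]
  80 → shelf 3 (new)  [load 80/130]
  10 → shelf 1  [load 120/130]
  30 → shelf 2  [load 120/130]
  70 → shelf 4 (new)  [load 70/130]
  10 → shelf 1  [load 130/130]
  90 → shelf 5 (new)  [load 90/130]
  10 → shelf 2  [load 130/130]
  90 → shelf 6 (new)  [load 90/130]
  20 → shelf 5  [load 110/130]
6 shelves opened.

6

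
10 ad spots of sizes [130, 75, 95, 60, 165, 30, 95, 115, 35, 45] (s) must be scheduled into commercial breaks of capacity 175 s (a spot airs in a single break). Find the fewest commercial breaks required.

5

Total = 165 + 130 + 115 + 95 + 95 + 75 + 60 + 45 + 35 + 30 = 845 s.
Lower bound: ⌈845/175⌉ = 5 commercial breaks.
A packing using 5 commercial breaks:
  break 1: 165 = 165
  break 2: 130 + 45 = 175
  break 3: 115 + 60 = 175
  break 4: 95 + 75 = 170
  break 5: 95 + 35 + 30 = 160
This matches the lower bound, so 5 is optimal.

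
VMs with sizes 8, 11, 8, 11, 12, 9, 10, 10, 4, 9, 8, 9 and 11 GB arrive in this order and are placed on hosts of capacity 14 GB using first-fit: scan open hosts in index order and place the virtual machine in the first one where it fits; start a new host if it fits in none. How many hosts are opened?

  8 → host 1 (new)  [load 8/14]
  11 → host 2 (new)  [load 11/14]
  8 → host 3 (new)  [load 8/14]
  11 → host 4 (new)  [load 11/14]
  12 → host 5 (new)  [load 12/14]
  9 → host 6 (new)  [load 9/14]
  10 → host 7 (new)  [load 10/14]
  10 → host 8 (new)  [load 10/14]
  4 → host 1  [load 12/14]
  9 → host 9 (new)  [load 9/14]
  8 → host 10 (new)  [load 8/14]
  9 → host 11 (new)  [load 9/14]
  11 → host 12 (new)  [load 11/14]
12 hosts opened.

12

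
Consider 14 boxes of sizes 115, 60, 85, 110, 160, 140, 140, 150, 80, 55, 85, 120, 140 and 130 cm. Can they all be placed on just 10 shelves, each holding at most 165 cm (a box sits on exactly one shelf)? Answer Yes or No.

Total = 1570 cm; ⌈1570/165⌉ = 10.
11 boxes each exceed half the capacity and cannot share a shelf, forcing at least 11 shelves.
At least 11 shelves are required, but only 10 are allowed.

No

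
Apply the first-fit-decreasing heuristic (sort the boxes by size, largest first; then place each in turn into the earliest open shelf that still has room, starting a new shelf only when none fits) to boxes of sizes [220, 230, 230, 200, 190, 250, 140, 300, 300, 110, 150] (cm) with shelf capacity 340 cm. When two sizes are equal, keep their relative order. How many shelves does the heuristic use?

Sorted descending: 300, 300, 250, 230, 230, 220, 200, 190, 150, 140, 110.
  300 → shelf 1 (new)  [load 300/340]
  300 → shelf 2 (new)  [load 300/340]
  250 → shelf 3 (new)  [load 250/340]
  230 → shelf 4 (new)  [load 230/340]
  230 → shelf 5 (new)  [load 230/340]
  220 → shelf 6 (new)  [load 220/340]
  200 → shelf 7 (new)  [load 200/340]
  190 → shelf 8 (new)  [load 190/340]
  150 → shelf 8  [load 340/340]
  140 → shelf 7  [load 340/340]
  110 → shelf 4  [load 340/340]
8 shelves opened.

8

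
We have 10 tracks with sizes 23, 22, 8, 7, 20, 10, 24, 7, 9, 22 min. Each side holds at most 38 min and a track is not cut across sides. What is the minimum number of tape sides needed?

5

Total = 24 + 23 + 22 + 22 + 20 + 10 + 9 + 8 + 7 + 7 = 152 min.
Lower bound: ⌈152/38⌉ = 4 tape sides.
Also, 5 tracks each exceed 19 min, and no two of those can share a side, so at least 5 tape sides are needed.
A packing using 5 tape sides:
  side 1: 24 + 10 = 34
  side 2: 23 + 9 = 32
  side 3: 22 + 8 + 7 = 37
  side 4: 22 + 7 = 29
  side 5: 20 = 20
This matches the lower bound, so 5 is optimal.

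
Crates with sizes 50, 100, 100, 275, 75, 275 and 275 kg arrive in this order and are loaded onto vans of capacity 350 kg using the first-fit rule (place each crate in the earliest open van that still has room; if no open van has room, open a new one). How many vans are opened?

  50 → van 1 (new)  [load 50/350]
  100 → van 1  [load 150/350]
  100 → van 1  [load 250/350]
  275 → van 2 (new)  [load 275/350]
  75 → van 1  [load 325/350]
  275 → van 3 (new)  [load 275/350]
  275 → van 4 (new)  [load 275/350]
4 vans opened.

4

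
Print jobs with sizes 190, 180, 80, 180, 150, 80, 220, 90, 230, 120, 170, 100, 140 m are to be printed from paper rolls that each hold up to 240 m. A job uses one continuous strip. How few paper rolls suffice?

10

Total = 230 + 220 + 190 + 180 + 180 + 170 + 150 + 140 + 120 + 100 + 90 + 80 + 80 = 1930 m.
Lower bound: ⌈1930/240⌉ = 9 paper rolls.
A packing using 10 paper rolls:
  roll 1: 230 = 230
  roll 2: 220 = 220
  roll 3: 190 = 190
  roll 4: 180 = 180
  roll 5: 180 = 180
  roll 6: 170 = 170
  roll 7: 150 + 90 = 240
  roll 8: 140 + 100 = 240
  roll 9: 120 + 80 = 200
  roll 10: 80 = 80
No arrangement into 9 paper rolls stays within capacity, so 10 is optimal.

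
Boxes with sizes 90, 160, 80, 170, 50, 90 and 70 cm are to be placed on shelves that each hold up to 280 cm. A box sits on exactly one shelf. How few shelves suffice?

3

Total = 170 + 160 + 90 + 90 + 80 + 70 + 50 = 710 cm.
Lower bound: ⌈710/280⌉ = 3 shelves.
A packing using 3 shelves:
  shelf 1: 170 + 90 = 260
  shelf 2: 160 + 90 = 250
  shelf 3: 80 + 70 + 50 = 200
This matches the lower bound, so 3 is optimal.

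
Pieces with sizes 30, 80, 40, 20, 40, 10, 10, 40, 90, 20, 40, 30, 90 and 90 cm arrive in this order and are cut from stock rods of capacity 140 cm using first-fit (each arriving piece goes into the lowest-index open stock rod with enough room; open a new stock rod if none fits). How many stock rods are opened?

  30 → stock rod 1 (new)  [load 30/140]
  80 → stock rod 1  [load 110/140]
  40 → stock rod 2 (new)  [load 40/140]
  20 → stock rod 1  [load 130/140]
  40 → stock rod 2  [load 80/140]
  10 → stock rod 1  [load 140/140]
  10 → stock rod 2  [load 90/140]
  40 → stock rod 2  [load 130/140]
  90 → stock rod 3 (new)  [load 90/140]
  20 → stock rod 3  [load 110/140]
  40 → stock rod 4 (new)  [load 40/140]
  30 → stock rod 3  [load 140/140]
  90 → stock rod 4  [load 130/140]
  90 → stock rod 5 (new)  [load 90/140]
5 stock rods opened.

5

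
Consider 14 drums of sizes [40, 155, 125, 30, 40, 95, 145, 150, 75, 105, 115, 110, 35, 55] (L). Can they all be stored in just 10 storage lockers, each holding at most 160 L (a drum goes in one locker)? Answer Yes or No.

Yes

A valid assignment using 9 storage lockers:
  locker 1: 155 = 155
  locker 2: 150 = 150
  locker 3: 145 = 145
  locker 4: 125 + 35 = 160
  locker 5: 115 + 40 = 155
  locker 6: 110 + 40 = 150
  locker 7: 105 + 55 = 160
  locker 8: 95 + 30 = 125
  locker 9: 75 = 75
That uses only 9 ≤ 10, so 10 storage lockers are enough.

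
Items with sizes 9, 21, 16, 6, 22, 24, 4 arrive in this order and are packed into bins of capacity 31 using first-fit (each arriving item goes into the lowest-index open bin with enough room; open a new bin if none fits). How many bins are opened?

4

  9 → bin 1 (new)  [load 9/31]
  21 → bin 1  [load 30/31]
  16 → bin 2 (new)  [load 16/31]
  6 → bin 2  [load 22/31]
  22 → bin 3 (new)  [load 22/31]
  24 → bin 4 (new)  [load 24/31]
  4 → bin 2  [load 26/31]
4 bins opened.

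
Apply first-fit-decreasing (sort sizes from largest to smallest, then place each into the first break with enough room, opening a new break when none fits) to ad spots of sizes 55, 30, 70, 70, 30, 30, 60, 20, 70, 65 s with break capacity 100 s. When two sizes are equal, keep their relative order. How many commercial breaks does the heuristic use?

6

Sorted descending: 70, 70, 70, 65, 60, 55, 30, 30, 30, 20.
  70 → break 1 (new)  [load 70/100]
  70 → break 2 (new)  [load 70/100]
  70 → break 3 (new)  [load 70/100]
  65 → break 4 (new)  [load 65/100]
  60 → break 5 (new)  [load 60/100]
  55 → break 6 (new)  [load 55/100]
  30 → break 1  [load 100/100]
  30 → break 2  [load 100/100]
  30 → break 3  [load 100/100]
  20 → break 4  [load 85/100]
6 commercial breaks opened.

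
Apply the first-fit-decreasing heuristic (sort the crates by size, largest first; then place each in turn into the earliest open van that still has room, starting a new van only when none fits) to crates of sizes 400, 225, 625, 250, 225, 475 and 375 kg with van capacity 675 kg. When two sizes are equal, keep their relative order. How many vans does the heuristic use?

Sorted descending: 625, 475, 400, 375, 250, 225, 225.
  625 → van 1 (new)  [load 625/675]
  475 → van 2 (new)  [load 475/675]
  400 → van 3 (new)  [load 400/675]
  375 → van 4 (new)  [load 375/675]
  250 → van 3  [load 650/675]
  225 → van 4  [load 600/675]
  225 → van 5 (new)  [load 225/675]
5 vans opened.

5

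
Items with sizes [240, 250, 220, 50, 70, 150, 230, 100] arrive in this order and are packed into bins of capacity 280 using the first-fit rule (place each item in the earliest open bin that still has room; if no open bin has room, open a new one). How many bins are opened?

  240 → bin 1 (new)  [load 240/280]
  250 → bin 2 (new)  [load 250/280]
  220 → bin 3 (new)  [load 220/280]
  50 → bin 3  [load 270/280]
  70 → bin 4 (new)  [load 70/280]
  150 → bin 4  [load 220/280]
  230 → bin 5 (new)  [load 230/280]
  100 → bin 6 (new)  [load 100/280]
6 bins opened.

6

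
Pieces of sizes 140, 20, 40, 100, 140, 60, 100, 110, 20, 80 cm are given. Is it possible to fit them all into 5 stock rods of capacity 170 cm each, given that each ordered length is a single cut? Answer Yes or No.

Total = 810 cm; ⌈810/170⌉ = 5.
The bound of 5 does not rule out 5, but exhaustive search shows no assignment into 5 stock rods of capacity 170 cm exists — the minimum is 6.

No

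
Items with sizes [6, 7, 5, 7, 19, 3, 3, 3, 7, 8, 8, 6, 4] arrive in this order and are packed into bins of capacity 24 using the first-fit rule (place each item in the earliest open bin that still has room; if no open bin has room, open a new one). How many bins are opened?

  6 → bin 1 (new)  [load 6/24]
  7 → bin 1  [load 13/24]
  5 → bin 1  [load 18/24]
  7 → bin 2 (new)  [load 7/24]
  19 → bin 3 (new)  [load 19/24]
  3 → bin 1  [load 21/24]
  3 → bin 1  [load 24/24]
  3 → bin 2  [load 10/24]
  7 → bin 2  [load 17/24]
  8 → bin 4 (new)  [load 8/24]
  8 → bin 4  [load 16/24]
  6 → bin 2  [load 23/24]
  4 → bin 3  [load 23/24]
4 bins opened.

4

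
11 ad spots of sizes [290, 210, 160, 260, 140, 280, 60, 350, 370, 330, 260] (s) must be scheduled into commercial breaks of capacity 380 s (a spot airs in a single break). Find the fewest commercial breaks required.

Total = 370 + 350 + 330 + 290 + 280 + 260 + 260 + 210 + 160 + 140 + 60 = 2710 s.
Lower bound: ⌈2710/380⌉ = 8 commercial breaks.
A packing using 9 commercial breaks:
  break 1: 370 = 370
  break 2: 350 = 350
  break 3: 330 = 330
  break 4: 290 + 60 = 350
  break 5: 280 = 280
  break 6: 260 = 260
  break 7: 260 = 260
  break 8: 210 + 160 = 370
  break 9: 140 = 140
No arrangement into 8 commercial breaks stays within capacity, so 9 is optimal.

9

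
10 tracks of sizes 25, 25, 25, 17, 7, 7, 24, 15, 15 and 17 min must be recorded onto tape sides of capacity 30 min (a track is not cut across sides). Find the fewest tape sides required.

Total = 25 + 25 + 25 + 24 + 17 + 17 + 15 + 15 + 7 + 7 = 177 min.
Lower bound: ⌈177/30⌉ = 6 tape sides.
A packing using 7 tape sides:
  side 1: 25 = 25
  side 2: 25 = 25
  side 3: 25 = 25
  side 4: 24 = 24
  side 5: 17 + 7 = 24
  side 6: 17 + 7 = 24
  side 7: 15 + 15 = 30
No arrangement into 6 tape sides stays within capacity, so 7 is optimal.

7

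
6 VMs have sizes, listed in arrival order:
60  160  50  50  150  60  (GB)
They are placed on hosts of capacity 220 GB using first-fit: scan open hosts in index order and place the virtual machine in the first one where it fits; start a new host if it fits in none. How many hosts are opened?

  60 → host 1 (new)  [load 60/220]
  160 → host 1  [load 220/220]
  50 → host 2 (new)  [load 50/220]
  50 → host 2  [load 100/220]
  150 → host 3 (new)  [load 150/220]
  60 → host 2  [load 160/220]
3 hosts opened.

3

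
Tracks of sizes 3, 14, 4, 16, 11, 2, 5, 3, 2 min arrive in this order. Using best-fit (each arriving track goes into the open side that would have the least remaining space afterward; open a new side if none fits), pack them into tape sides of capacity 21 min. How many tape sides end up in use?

  3 → side 1 (new)  [load 3/21]
  14 → side 1  [load 17/21]
  4 → side 1  [load 21/21]
  16 → side 2 (new)  [load 16/21]
  11 → side 3 (new)  [load 11/21]
  2 → side 2  [load 18/21]
  5 → side 3  [load 16/21]
  3 → side 2  [load 21/21]
  2 → side 3  [load 18/21]
3 tape sides opened.

3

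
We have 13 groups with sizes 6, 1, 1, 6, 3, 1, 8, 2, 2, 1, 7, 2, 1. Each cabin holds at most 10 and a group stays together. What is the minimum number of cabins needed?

Total = 8 + 7 + 6 + 6 + 3 + 2 + 2 + 2 + 1 + 1 + 1 + 1 + 1 = 41.
Lower bound: ⌈41/10⌉ = 5 cabins.
A packing using 5 cabins:
  cabin 1: 8 + 2 = 10
  cabin 2: 7 + 3 = 10
  cabin 3: 6 + 2 + 2 = 10
  cabin 4: 6 + 1 + 1 + 1 + 1 = 10
  cabin 5: 1 = 1
This matches the lower bound, so 5 is optimal.

5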